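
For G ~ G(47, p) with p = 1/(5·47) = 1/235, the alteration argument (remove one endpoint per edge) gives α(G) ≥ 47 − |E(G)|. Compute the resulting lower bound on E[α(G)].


E[|E(G)|] = C(47, 2)·p = 1081 · (1/235) = 23/5.
E[α(G)] ≥ n − E[|E(G)|] = 47 − 23/5 = 212/5.
Numerically: ≈ 42.400000.
(This is only a lower bound; the true E[α(G)] may be larger.)

E[α(G)] ≥ 212/5 ≈ 42.400000.


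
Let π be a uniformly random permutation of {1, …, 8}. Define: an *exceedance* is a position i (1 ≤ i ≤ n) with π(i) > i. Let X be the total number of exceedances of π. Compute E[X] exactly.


Write X = Σ_{i=1}^{8} X_i, where X_i = 1_{π(i) > i}.
For each fixed i, π(i) is uniform over {1, …, 8} (marginal of a uniform permutation), so P[π(i) > i] = (n − i)/n. Summing: Σ_{i=1}^{8} (n − i)/n = (0 + 1 + … + 7)/8 = 8(8 − 1)/(2·8) = (8 − 1)/2.
Hence E[X] = Σ_{i=1}^{8} (8 − i)/8 = 7/2 ≈ 3.5000.

E[X] = 7/2 = 3.5000.


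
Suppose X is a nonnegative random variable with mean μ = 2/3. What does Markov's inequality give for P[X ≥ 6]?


μ = E[X] = 2/3, a = 6.
Markov: P[X ≥ 6] ≤ μ/a = (2/3)/6 = 1/9.
Numerically: ≈ 0.111.
(Since a = 6 > μ = 0.667, the bound 1/9 is < 1 and informative.)

P[X ≥ 6] ≤ 1/9 ≈ 0.111.


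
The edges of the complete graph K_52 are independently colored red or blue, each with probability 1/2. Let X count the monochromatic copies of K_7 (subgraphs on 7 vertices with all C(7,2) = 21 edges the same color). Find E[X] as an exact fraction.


Let X = Σ_S X_S over the C(52, 7) = 133784560 subsets S of size 7, where X_S = 1 if the K_7 on S is monochromatic.
For a fixed S, the K_7 on S has C(7, 2) = 21 edges. P[all 21 edges red] = (1/2)^21, and likewise for blue, so P[monochromatic] = 2·(1/2)^21 = 2^{1 − 21} = 1/1048576.
By linearity: E[X] = C(52, 7) · 2^{1 − 21} = 133784560 · 1/1048576 = 8361535/65536.
Numerically: E[X] ≈ 127.58690.

E[X] = C(52,7)·2^(1−C(7,2)) = 8361535/65536 ≈ 127.58690.


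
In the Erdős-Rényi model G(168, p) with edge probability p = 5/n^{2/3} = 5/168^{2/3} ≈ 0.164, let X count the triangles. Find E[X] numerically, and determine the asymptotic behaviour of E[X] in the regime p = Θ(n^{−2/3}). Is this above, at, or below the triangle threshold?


Number of potential triangles: C(168, 3) = 776216.
Each occurs with probability p³ ≈ (0.164)³ ≈ 4.42885e-03.
By linearity: E[X] = C(168, 3)·p³ ≈ 776216 · 4.42885e-03 ≈ 3437.748.
Since α = 2/3 < 1, p = c/n^{2/3} ≫ 1/n is above the triangle threshold p ~ 1/n. Asymptotically E[X] ~ (c³/6)·n^{3(1−α)} = (5³/6)·n^{1} → ∞; triangles are abundant w.h.p.

E[X] ≈ 3437.748; in regime p = Θ(1/n^{2/3}) E[X] diverges (above the triangle threshold p ~ 1/n).


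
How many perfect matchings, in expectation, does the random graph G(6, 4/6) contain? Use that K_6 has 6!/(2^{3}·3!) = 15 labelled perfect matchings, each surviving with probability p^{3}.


K_6 has 6!/(2^{3}·3!) = 15 labelled perfect matchings.
For each such perfect matching H, let X_H = 1 if all 3 edges of H are present in G. Then P[X_H = 1] = p^{3} = (2/3)^{3} = 8/27.
By linearity: E[X] = Σ_H E[X_H] = 15 · p^{3} = 15 · 8/27 = 40/9.
Numerically: E[X] ≈ 4.44.

E[X] = 15 · (2/3)^{3} = 40/9 ≈ 4.44.


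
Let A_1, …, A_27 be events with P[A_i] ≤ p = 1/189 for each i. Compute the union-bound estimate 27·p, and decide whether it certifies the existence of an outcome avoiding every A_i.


Union bound: P[∪_{i=1}^{27} A_i] ≤ Σ_i P[A_i] ≤ 27·p = 27·(1/189) = 1/7.
Numerically: 1/7 ≈ 0.143.
Is 1/7 < 1? YES.
Since P[∪ A_i] ≤ 1/7 < 1, the complement has P[∩ A_i^c] ≥ 1 − 1/7 = 6/7 > 0, so some outcome avoids every A_i.

27·p = 1/7 ≈ 0.143; existence CERTIFIED by the union bound.


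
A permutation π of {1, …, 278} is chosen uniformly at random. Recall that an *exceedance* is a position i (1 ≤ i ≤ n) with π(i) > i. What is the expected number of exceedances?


Write X = Σ_{i=1}^{278} X_i, where X_i = 1_{π(i) > i}.
For each fixed i, π(i) is uniform over {1, …, 278} (marginal of a uniform permutation), so P[π(i) > i] = (n − i)/n. Summing: Σ_{i=1}^{278} (n − i)/n = (0 + 1 + … + 277)/278 = 278(278 − 1)/(2·278) = (278 − 1)/2.
Hence E[X] = Σ_{i=1}^{278} (278 − i)/278 = 277/2 ≈ 138.50000.

E[X] = 277/2 = 138.50000.


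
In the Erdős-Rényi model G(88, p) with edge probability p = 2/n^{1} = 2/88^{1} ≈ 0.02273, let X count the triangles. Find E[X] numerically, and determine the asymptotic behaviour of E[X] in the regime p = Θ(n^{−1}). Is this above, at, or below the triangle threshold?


Number of potential triangles: C(88, 3) = 109736.
Each occurs with probability p³ ≈ (0.02273)³ ≈ 1.173929e-05.
By linearity: E[X] = C(88, 3)·p³ ≈ 109736 · 1.173929e-05 ≈ 1.2882.
Here α = 1, so p = 2/n is exactly at the triangle threshold p ~ 1/n. Asymptotically E[X] → c³/6 = 2³/6 = 4/3 ≈ 1.3333, a bounded constant. In this regime the triangle count is asymptotically Poisson(c³/6).

E[X] ≈ 1.2882; in regime p = Θ(1/n^{1}) E[X] stays bounded (at the triangle threshold p ~ 1/n).


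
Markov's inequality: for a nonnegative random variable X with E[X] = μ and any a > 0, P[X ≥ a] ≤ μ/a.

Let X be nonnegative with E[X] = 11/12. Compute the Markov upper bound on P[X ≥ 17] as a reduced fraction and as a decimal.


μ = E[X] = 11/12, a = 17.
Markov: P[X ≥ 17] ≤ μ/a = (11/12)/17 = 11/204.
Numerically: ≈ 0.05392.
(Since a = 17 > μ = 0.91667, the bound 11/204 is < 1 and informative.)

P[X ≥ 17] ≤ 11/204 ≈ 0.05392.


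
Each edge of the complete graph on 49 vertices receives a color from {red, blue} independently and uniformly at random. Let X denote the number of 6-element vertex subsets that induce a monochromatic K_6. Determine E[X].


Let X = Σ_S X_S over the C(49, 6) = 13983816 subsets S of size 6, where X_S = 1 if the K_6 on S is monochromatic.
For a fixed S, the K_6 on S has C(6, 2) = 15 edges. P[all 15 edges red] = (1/2)^15, and likewise for blue, so P[monochromatic] = 2·(1/2)^15 = 2^{1 − 15} = 1/16384.
By linearity of expectation: E[X] = C(49, 6) · 2^{1 − 15} = 13983816 · 1/16384 = 1747977/2048.
Numerically: E[X] ≈ 853.50439.

E[X] = C(49,6)·2^(1−C(6,2)) = 1747977/2048 ≈ 853.50439.


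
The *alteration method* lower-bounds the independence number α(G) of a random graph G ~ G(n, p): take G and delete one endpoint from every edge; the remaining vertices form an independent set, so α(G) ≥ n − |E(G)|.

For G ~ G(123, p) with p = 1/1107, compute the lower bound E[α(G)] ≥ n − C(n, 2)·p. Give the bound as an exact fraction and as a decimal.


E[|E(G)|] = C(123, 2)·p = 7503 · (1/1107) = 61/9.
E[α(G)] ≥ n − E[|E(G)|] = 123 − 61/9 = 1046/9.
Numerically: ≈ 116.22222.
(This is only a lower bound; the true E[α(G)] may be larger.)

E[α(G)] ≥ 1046/9 ≈ 116.22222.


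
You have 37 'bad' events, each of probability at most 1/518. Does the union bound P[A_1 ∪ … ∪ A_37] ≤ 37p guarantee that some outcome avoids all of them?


Union bound: P[∪_{i=1}^{37} A_i] ≤ Σ_i P[A_i] ≤ 37·p = 37·(1/518) = 1/14.
Numerically: 1/14 ≈ 0.07143.
Is 1/14 < 1? YES.
Since P[∪ A_i] ≤ 1/14 < 1, the complement has P[∩ A_i^c] ≥ 1 − 1/14 = 13/14 > 0, so some outcome avoids every A_i.

37·p = 1/14 ≈ 0.07143; existence CERTIFIED by the union bound.


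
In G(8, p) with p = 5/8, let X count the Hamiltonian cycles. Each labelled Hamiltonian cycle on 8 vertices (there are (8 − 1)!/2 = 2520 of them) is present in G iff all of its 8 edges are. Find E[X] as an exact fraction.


K_8 has (8 − 1)!/2 = 2520 labelled Hamiltonian cycles.
For each such Hamiltonian cycle H, let X_H = 1 if all 8 edges of H are present in G. Then P[X_H = 1] = p^{8} = (5/8)^{8} = 390625/16777216.
By linearity: E[X] = Σ_H E[X_H] = 2520 · p^{8} = 2520 · 390625/16777216 = 123046875/2097152.
Numerically: E[X] ≈ 58.67.

E[X] = 2520 · (5/8)^{8} = 123046875/2097152 ≈ 58.67.


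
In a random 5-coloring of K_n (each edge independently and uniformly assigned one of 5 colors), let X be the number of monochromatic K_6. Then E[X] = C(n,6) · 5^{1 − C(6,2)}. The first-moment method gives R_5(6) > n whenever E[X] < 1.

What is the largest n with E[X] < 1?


We need C(n, 6) · 5^{1 − 15} < 1, i.e. C(n, 6) < 5^{15 − 1} = 6103515625.
Check values of n near the boundary:
  n = 129: C(129, 6) = 5688177600; 5688177600 < 6103515625? YES
  n = 130: C(130, 6) = 5963412000; 5963412000 < 6103515625? YES
  n = 131: C(131, 6) = 6249655776; 6249655776 < 6103515625? NO
  n = 132: C(132, 6) = 6547258432; 6547258432 < 6103515625? NO
The largest n with C(n, 6) < 6103515625 is n = 130 (where E[X] = 47707296/48828125 ≈ 0.97705). Hence R_5(6) > 130, i.e. R_5(6) ≥ 131.

Largest n = 130; hence R_5(6) > 130.


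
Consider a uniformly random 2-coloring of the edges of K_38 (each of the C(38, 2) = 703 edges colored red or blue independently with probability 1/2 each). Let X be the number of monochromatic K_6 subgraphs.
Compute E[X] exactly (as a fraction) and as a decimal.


Let X = Σ_S X_S over the C(38, 6) = 2760681 subsets S of size 6, where X_S = 1 if the K_6 on S is monochromatic.
For a fixed S, the K_6 on S has C(6, 2) = 15 edges. P[all 15 edges red] = (1/2)^15, and likewise for blue, so P[monochromatic] = 2·(1/2)^15 = 2^{1 − 15} = 1/16384.
By linearity: E[X] = C(38, 6) · 2^{1 − 15} = 2760681 · 1/16384 = 2760681/16384.
Numerically: E[X] ≈ 168.49860.

E[X] = C(38,6)·2^(1−C(6,2)) = 2760681/16384 ≈ 168.49860.


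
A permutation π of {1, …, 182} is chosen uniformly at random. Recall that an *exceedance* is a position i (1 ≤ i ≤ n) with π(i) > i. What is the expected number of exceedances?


Write X = Σ_{i=1}^{182} X_i, where X_i = 1_{π(i) > i}.
For each fixed i, π(i) is uniform over {1, …, 182} (marginal of a uniform permutation), so P[π(i) > i] = (n − i)/n. Summing: Σ_{i=1}^{182} (n − i)/n = (0 + 1 + … + 181)/182 = 182(182 − 1)/(2·182) = (182 − 1)/2.
Hence E[X] = Σ_{i=1}^{182} (182 − i)/182 = 181/2 ≈ 90.5000.

E[X] = 181/2 = 90.5000.


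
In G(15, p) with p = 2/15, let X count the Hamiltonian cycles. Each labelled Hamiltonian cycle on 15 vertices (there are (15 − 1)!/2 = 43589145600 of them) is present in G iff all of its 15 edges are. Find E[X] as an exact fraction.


K_15 has (15 − 1)!/2 = 43589145600 labelled Hamiltonian cycles.
For each such Hamiltonian cycle H, let X_H = 1 if all 15 edges of H are present in G. Then P[X_H = 1] = p^{15} = (2/15)^{15} = 32768/437893890380859375.
By linearity: E[X] = Σ_H E[X_H] = 43589145600 · p^{15} = 43589145600 · 32768/437893890380859375 = 235115905024/72081298828125.
Numerically: E[X] ≈ 0.003262.

E[X] = 43589145600 · (2/15)^{15} = 235115905024/72081298828125 ≈ 0.003262.


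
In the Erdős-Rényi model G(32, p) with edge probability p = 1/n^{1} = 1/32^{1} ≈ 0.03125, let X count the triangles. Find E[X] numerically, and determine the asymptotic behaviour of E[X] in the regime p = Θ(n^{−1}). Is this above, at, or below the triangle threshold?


Number of potential triangles: C(32, 3) = 4960.
Each occurs with probability p³ ≈ (0.03125)³ ≈ 3.051758e-05.
By linearity: E[X] = C(32, 3)·p³ ≈ 4960 · 3.051758e-05 ≈ 0.1514.
Here α = 1, so p = 1/n is exactly at the triangle threshold p ~ 1/n. Asymptotically E[X] → c³/6 = 1³/6 = 1/6 ≈ 0.1667, a bounded constant. In this regime the triangle count is asymptotically Poisson(c³/6).

E[X] ≈ 0.1514; in regime p = Θ(1/n^{1}) E[X] stays bounded (at the triangle threshold p ~ 1/n).


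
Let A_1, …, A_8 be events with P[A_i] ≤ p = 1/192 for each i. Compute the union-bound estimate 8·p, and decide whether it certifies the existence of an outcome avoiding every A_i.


Union bound: P[∪_{i=1}^{8} A_i] ≤ Σ_i P[A_i] ≤ 8·p = 8·(1/192) = 1/24.
Numerically: 1/24 ≈ 0.04167.
Is 1/24 < 1? YES.
Since P[∪ A_i] ≤ 1/24 < 1, the complement has P[∩ A_i^c] ≥ 1 − 1/24 = 23/24 > 0, so some outcome avoids every A_i.

8·p = 1/24 ≈ 0.04167; existence CERTIFIED by the union bound.


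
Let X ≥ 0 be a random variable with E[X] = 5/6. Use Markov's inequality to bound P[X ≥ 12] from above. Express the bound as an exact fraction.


μ = E[X] = 5/6, a = 12.
Markov: P[X ≥ 12] ≤ μ/a = (5/6)/12 = 5/72.
Numerically: ≈ 0.0694.
(Since a = 12 > μ = 0.8333, the bound 5/72 is < 1 and informative.)

P[X ≥ 12] ≤ 5/72 ≈ 0.0694.


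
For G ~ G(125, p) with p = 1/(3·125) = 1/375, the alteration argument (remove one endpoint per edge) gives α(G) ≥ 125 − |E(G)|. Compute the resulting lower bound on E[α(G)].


E[|E(G)|] = C(125, 2)·p = 7750 · (1/375) = 62/3.
E[α(G)] ≥ n − E[|E(G)|] = 125 − 62/3 = 313/3.
Numerically: ≈ 104.333333.
(This is only a lower bound; the true E[α(G)] may be larger.)

E[α(G)] ≥ 313/3 ≈ 104.333333.


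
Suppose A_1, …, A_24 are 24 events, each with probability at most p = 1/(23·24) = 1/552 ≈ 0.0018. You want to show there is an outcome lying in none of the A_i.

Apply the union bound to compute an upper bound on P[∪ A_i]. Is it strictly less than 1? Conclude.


Union bound: P[∪_{i=1}^{24} A_i] ≤ Σ_i P[A_i] ≤ 24·p = 24·(1/552) = 1/23.
Numerically: 1/23 ≈ 0.0435.
Is 1/23 < 1? YES.
Since P[∪ A_i] ≤ 1/23 < 1, the complement has P[∩ A_i^c] ≥ 1 − 1/23 = 22/23 > 0, so some outcome avoids every A_i.

24·p = 1/23 ≈ 0.0435; existence CERTIFIED by the union bound.


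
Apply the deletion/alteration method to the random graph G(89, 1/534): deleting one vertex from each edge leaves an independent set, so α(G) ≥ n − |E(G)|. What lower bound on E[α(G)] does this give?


E[|E(G)|] = C(89, 2)·p = 3916 · (1/534) = 22/3.
E[α(G)] ≥ n − E[|E(G)|] = 89 − 22/3 = 245/3.
Numerically: ≈ 81.66667.
(This is only a lower bound; the true E[α(G)] may be larger.)

E[α(G)] ≥ 245/3 ≈ 81.66667.


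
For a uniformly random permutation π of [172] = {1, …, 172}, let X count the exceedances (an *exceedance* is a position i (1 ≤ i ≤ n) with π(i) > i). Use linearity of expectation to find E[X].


Write X = Σ_{i=1}^{172} X_i, where X_i = 1_{π(i) > i}.
For each fixed i, π(i) is uniform over {1, …, 172} (marginal of a uniform permutation), so P[π(i) > i] = (n − i)/n. Summing: Σ_{i=1}^{172} (n − i)/n = (0 + 1 + … + 171)/172 = 172(172 − 1)/(2·172) = (172 − 1)/2.
Hence E[X] = Σ_{i=1}^{172} (172 − i)/172 = 171/2 ≈ 85.500.

E[X] = 171/2 = 85.500.


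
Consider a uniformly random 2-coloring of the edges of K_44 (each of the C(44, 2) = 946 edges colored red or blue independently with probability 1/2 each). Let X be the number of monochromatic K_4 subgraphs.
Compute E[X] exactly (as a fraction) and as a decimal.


Let X = Σ_S X_S over the C(44, 4) = 135751 subsets S of size 4, where X_S = 1 if the K_4 on S is monochromatic.
For a fixed S, the K_4 on S has C(4, 2) = 6 edges. P[all 6 edges red] = (1/2)^6, and likewise for blue, so P[monochromatic] = 2·(1/2)^6 = 2^{1 − 6} = 1/32.
By linearity of expectation: E[X] = C(44, 4) · 2^{1 − 6} = 135751 · 1/32 = 135751/32.
Numerically: E[X] ≈ 4242.2188.

E[X] = C(44,4)·2^(1−C(4,2)) = 135751/32 ≈ 4242.2188.


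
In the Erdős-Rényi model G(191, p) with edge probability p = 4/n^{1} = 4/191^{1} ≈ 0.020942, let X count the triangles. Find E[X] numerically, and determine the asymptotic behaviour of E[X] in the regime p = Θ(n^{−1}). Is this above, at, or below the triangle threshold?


Number of potential triangles: C(191, 3) = 1143135.
Each occurs with probability p³ ≈ (0.020942)³ ≈ 9.1850150e-06.
By linearity: E[X] = C(191, 3)·p³ ≈ 1143135 · 9.1850150e-06 ≈ 10.49971.
Here α = 1, so p = 4/n is exactly at the triangle threshold p ~ 1/n. Asymptotically E[X] → c³/6 = 4³/6 = 32/3 ≈ 10.66667, a bounded constant. In this regime the triangle count is asymptotically Poisson(c³/6).

E[X] ≈ 10.49971; in regime p = Θ(1/n^{1}) E[X] stays bounded (at the triangle threshold p ~ 1/n).


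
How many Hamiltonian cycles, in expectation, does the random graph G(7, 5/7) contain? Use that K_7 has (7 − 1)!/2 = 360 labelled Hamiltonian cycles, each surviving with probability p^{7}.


K_7 has (7 − 1)!/2 = 360 labelled Hamiltonian cycles.
For each such Hamiltonian cycle H, let X_H = 1 if all 7 edges of H are present in G. Then P[X_H = 1] = p^{7} = (5/7)^{7} = 78125/823543.
By linearity of expectation: E[X] = Σ_H E[X_H] = 360 · p^{7} = 360 · 78125/823543 = 28125000/823543.
Numerically: E[X] ≈ 34.1512.

E[X] = 360 · (5/7)^{7} = 28125000/823543 ≈ 34.1512.


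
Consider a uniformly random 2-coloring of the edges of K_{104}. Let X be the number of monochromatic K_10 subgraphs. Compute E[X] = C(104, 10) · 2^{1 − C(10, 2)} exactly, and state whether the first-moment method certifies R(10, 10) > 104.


E[X] = C(104, 10) · 2^{1 − 45} = 26100986351440 · 2^{−44} = 26100986351440/17592186044416.
As a reduced fraction: E[X] = 1631311646965/1099511627776 ≈ 1.483669.
Is E[X] < 1? NO.
Since E[X] ≥ 1, the first-moment bound is inconclusive at n = 104; it does NOT by itself certify R(10, 10) > 104.

E[X] = 1631311646965/1099511627776 ≈ 1.483669; E[X] ≥ 1; first-moment method inconclusive here.


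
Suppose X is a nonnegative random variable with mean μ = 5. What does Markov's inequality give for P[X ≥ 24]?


μ = E[X] = 5, a = 24.
Markov: P[X ≥ 24] ≤ μ/a = (5)/24 = 5/24.
Numerically: ≈ 0.208333.
(Since a = 24 > μ = 5.000000, the bound 5/24 is < 1 and informative.)

P[X ≥ 24] ≤ 5/24 ≈ 0.208333.


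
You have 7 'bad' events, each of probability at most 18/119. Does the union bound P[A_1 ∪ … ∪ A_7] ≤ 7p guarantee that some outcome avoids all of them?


Union bound: P[∪_{i=1}^{7} A_i] ≤ Σ_i P[A_i] ≤ 7·p = 7·(18/119) = 18/17.
Numerically: 18/17 ≈ 1.059.
Is 18/17 < 1? NO.
Since the bound 18/17 is ≥ 1, the union bound is uninformative here; it does NOT by itself certify existence.

7·p = 18/17 ≈ 1.059; existence NOT certified by the union bound.


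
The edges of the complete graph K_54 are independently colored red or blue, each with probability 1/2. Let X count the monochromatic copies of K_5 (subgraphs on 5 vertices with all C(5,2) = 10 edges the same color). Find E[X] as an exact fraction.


Let X = Σ_S X_S over the C(54, 5) = 3162510 subsets S of size 5, where X_S = 1 if the K_5 on S is monochromatic.
For a fixed S, the K_5 on S has C(5, 2) = 10 edges. P[all 10 edges red] = (1/2)^10, and likewise for blue, so P[monochromatic] = 2·(1/2)^10 = 2^{1 − 10} = 1/512.
By linearity of expectation: E[X] = C(54, 5) · 2^{1 − 10} = 3162510 · 1/512 = 1581255/256.
Numerically: E[X] ≈ 6176.7773.

E[X] = C(54,5)·2^(1−C(5,2)) = 1581255/256 ≈ 6176.7773.


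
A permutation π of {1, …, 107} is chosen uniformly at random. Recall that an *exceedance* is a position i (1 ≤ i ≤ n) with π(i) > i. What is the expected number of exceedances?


Write X = Σ_{i=1}^{107} X_i, where X_i = 1_{π(i) > i}.
For each fixed i, π(i) is uniform over {1, …, 107} (marginal of a uniform permutation), so P[π(i) > i] = (n − i)/n. Summing: Σ_{i=1}^{107} (n − i)/n = (0 + 1 + … + 106)/107 = 107(107 − 1)/(2·107) = (107 − 1)/2.
Hence E[X] = Σ_{i=1}^{107} (107 − i)/107 = 53 ≈ 53.0000.

E[X] = 53 = 53.0000.


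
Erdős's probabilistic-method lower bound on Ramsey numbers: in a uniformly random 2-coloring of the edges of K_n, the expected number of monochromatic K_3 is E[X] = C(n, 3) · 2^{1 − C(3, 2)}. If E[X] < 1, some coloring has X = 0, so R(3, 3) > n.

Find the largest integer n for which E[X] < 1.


We need C(n, 3) · 2^{1 − 3} < 1, i.e. C(n, 3) < 2^{3 − 1} = 4.
Check values of n near the boundary:
  n = 3: C(3, 3) = 1; 1 < 4? YES
  n = 4: C(4, 3) = 4; 4 < 4? NO
The largest n with C(n, 3) < 4 is n = 3 (where E[X] = 1/4 ≈ 0.250). Hence R(3, 3) > 3, i.e. R(3, 3) ≥ 4.

Largest n = 3; hence R(3, 3) > 3.


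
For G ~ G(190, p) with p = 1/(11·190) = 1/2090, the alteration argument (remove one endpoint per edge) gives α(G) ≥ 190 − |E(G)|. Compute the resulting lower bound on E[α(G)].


E[|E(G)|] = C(190, 2)·p = 17955 · (1/2090) = 189/22.
E[α(G)] ≥ n − E[|E(G)|] = 190 − 189/22 = 3991/22.
Numerically: ≈ 181.409091.
(This is only a lower bound; the true E[α(G)] may be larger.)

E[α(G)] ≥ 3991/22 ≈ 181.409091.


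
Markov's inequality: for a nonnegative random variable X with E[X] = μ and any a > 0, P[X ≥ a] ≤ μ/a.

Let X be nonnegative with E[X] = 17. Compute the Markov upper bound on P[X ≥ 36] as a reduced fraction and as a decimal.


μ = E[X] = 17, a = 36.
Markov: P[X ≥ 36] ≤ μ/a = (17)/36 = 17/36.
Numerically: ≈ 0.472222.
(Since a = 36 > μ = 17.000000, the bound 17/36 is < 1 and informative.)

P[X ≥ 36] ≤ 17/36 ≈ 0.472222.


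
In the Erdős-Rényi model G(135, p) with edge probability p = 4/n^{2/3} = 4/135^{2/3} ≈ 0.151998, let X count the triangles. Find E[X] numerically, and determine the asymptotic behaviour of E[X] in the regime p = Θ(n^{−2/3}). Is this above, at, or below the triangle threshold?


Number of potential triangles: C(135, 3) = 400995.
Each occurs with probability p³ ≈ (0.151998)³ ≈ 3.51165981e-03.
By linearity: E[X] = C(135, 3)·p³ ≈ 400995 · 3.51165981e-03 ≈ 1408.158025.
Since α = 2/3 < 1, p = c/n^{2/3} ≫ 1/n is above the triangle threshold p ~ 1/n. Asymptotically E[X] ~ (c³/6)·n^{3(1−α)} = (4³/6)·n^{1} → ∞; triangles are abundant w.h.p.

E[X] ≈ 1408.158025; in regime p = Θ(1/n^{2/3}) E[X] diverges (above the triangle threshold p ~ 1/n).


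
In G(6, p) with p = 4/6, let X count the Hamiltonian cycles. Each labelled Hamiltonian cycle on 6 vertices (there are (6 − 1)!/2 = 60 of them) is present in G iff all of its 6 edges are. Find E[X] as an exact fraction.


K_6 has (6 − 1)!/2 = 60 labelled Hamiltonian cycles.
For each such Hamiltonian cycle H, let X_H = 1 if all 6 edges of H are present in G. Then P[X_H = 1] = p^{6} = (2/3)^{6} = 64/729.
By linearity: E[X] = Σ_H E[X_H] = 60 · p^{6} = 60 · 64/729 = 1280/243.
Numerically: E[X] ≈ 5.2675.

E[X] = 60 · (2/3)^{6} = 1280/243 ≈ 5.2675.


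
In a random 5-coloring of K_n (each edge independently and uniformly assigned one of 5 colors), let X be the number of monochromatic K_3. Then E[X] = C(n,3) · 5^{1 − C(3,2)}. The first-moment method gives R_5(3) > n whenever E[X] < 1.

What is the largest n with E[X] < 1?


We need C(n, 3) · 5^{1 − 3} < 1, i.e. C(n, 3) < 5^{3 − 1} = 25.
Check values of n near the boundary:
  n = 3: C(3, 3) = 1; 1 < 25? YES
  n = 4: C(4, 3) = 4; 4 < 25? YES
  n = 5: C(5, 3) = 10; 10 < 25? YES
  n = 6: C(6, 3) = 20; 20 < 25? YES
  n = 7: C(7, 3) = 35; 35 < 25? NO
  n = 8: C(8, 3) = 56; 56 < 25? NO
The largest n with C(n, 3) < 25 is n = 6 (where E[X] = 4/5 ≈ 0.800). Hence R_5(3) > 6, i.e. R_5(3) ≥ 7.

Largest n = 6; hence R_5(3) > 6.


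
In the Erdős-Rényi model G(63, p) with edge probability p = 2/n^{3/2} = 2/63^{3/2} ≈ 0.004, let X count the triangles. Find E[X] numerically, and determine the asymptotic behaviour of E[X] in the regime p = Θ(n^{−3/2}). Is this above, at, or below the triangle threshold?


Number of potential triangles: C(63, 3) = 39711.
Each occurs with probability p³ ≈ (0.004)³ ≈ 6.39820e-08.
By linearity: E[X] = C(63, 3)·p³ ≈ 39711 · 6.39820e-08 ≈ 0.003.
Since α = 3/2 > 1, p = c/n^{3/2} = o(1/n) is below the triangle threshold p ~ 1/n. Asymptotically E[X] ~ (c³/6)·n^{3(1−α)} = (2³/6)·n^{-1.5} → 0, so by Markov's inequality G has no triangles w.h.p.

E[X] ≈ 0.003; in regime p = Θ(1/n^{3/2}) E[X] tends to 0 (below the triangle threshold p ~ 1/n).


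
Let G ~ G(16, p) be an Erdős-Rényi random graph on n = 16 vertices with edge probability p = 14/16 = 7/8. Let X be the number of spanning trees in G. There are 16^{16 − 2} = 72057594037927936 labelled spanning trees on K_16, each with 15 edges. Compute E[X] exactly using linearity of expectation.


K_16 has 16^{16 − 2} = 72057594037927936 labelled spanning trees.
For each such spanning tree H, let X_H = 1 if all 15 edges of H are present in G. Then P[X_H = 1] = p^{15} = (7/8)^{15} = 4747561509943/35184372088832.
By linearity: E[X] = Σ_H E[X_H] = 72057594037927936 · p^{15} = 72057594037927936 · 4747561509943/35184372088832 = 9723005972363264.
Numerically: E[X] ≈ 9.72301e+15.

E[X] = 72057594037927936 · (7/8)^{15} = 9723005972363264 ≈ 9.72301e+15.


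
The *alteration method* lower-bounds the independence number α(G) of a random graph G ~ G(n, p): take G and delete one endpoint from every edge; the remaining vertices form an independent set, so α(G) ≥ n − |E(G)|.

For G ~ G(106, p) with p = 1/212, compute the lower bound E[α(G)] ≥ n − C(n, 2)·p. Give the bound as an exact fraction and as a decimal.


E[|E(G)|] = C(106, 2)·p = 5565 · (1/212) = 105/4.
E[α(G)] ≥ n − E[|E(G)|] = 106 − 105/4 = 319/4.
Numerically: ≈ 79.7500.
(This is only a lower bound; the true E[α(G)] may be larger.)

E[α(G)] ≥ 319/4 ≈ 79.7500.


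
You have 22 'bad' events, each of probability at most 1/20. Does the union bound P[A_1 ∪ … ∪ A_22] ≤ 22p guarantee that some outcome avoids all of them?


Union bound: P[∪_{i=1}^{22} A_i] ≤ Σ_i P[A_i] ≤ 22·p = 22·(1/20) = 11/10.
Numerically: 11/10 ≈ 1.1000.
Is 11/10 < 1? NO.
Since the bound 11/10 is ≥ 1, the union bound is uninformative here; it does NOT by itself certify existence.

22·p = 11/10 ≈ 1.1000; existence NOT certified by the union bound.


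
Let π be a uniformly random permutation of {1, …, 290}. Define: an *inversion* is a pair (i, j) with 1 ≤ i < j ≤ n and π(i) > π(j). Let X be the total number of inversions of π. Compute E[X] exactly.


Write X = Σ X_I over the C(290, 2) = 41905 pairs i < j, with X_I the indicator of one inversion.
There are 41905 indicators.
For each fixed pair i < j, the values π(i) and π(j) are two distinct elements of {1, …, 290} in uniformly random order; by symmetry P[π(i) > π(j)] = 1/2.
By linearity: E[X] = 41905 · (1/2) = C(290, 2) · (1/2) = 41905/2 = 41905/2 ≈ 20952.500.

E[X] = 41905/2 = 20952.500.


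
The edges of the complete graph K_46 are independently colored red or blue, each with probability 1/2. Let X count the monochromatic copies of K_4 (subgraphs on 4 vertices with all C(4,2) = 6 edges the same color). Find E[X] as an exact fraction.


Let X = Σ_S X_S over the C(46, 4) = 163185 subsets S of size 4, where X_S = 1 if the K_4 on S is monochromatic.
For a fixed S, the K_4 on S has C(4, 2) = 6 edges. P[all 6 edges red] = (1/2)^6, and likewise for blue, so P[monochromatic] = 2·(1/2)^6 = 2^{1 − 6} = 1/32.
By linearity of expectation: E[X] = C(46, 4) · 2^{1 − 6} = 163185 · 1/32 = 163185/32.
Numerically: E[X] ≈ 5099.53125.

E[X] = C(46,4)·2^(1−C(4,2)) = 163185/32 ≈ 5099.53125.


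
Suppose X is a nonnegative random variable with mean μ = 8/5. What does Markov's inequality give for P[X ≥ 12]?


μ = E[X] = 8/5, a = 12.
Markov: P[X ≥ 12] ≤ μ/a = (8/5)/12 = 2/15.
Numerically: ≈ 0.1333.
(Since a = 12 > μ = 1.6000, the bound 2/15 is < 1 and informative.)

P[X ≥ 12] ≤ 2/15 ≈ 0.1333.


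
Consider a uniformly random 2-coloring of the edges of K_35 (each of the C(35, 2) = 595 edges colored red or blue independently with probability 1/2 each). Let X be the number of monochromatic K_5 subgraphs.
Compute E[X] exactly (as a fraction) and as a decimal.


Let X = Σ_S X_S over the C(35, 5) = 324632 subsets S of size 5, where X_S = 1 if the K_5 on S is monochromatic.
For a fixed S, the K_5 on S has C(5, 2) = 10 edges. P[all 10 edges red] = (1/2)^10, and likewise for blue, so P[monochromatic] = 2·(1/2)^10 = 2^{1 − 10} = 1/512.
By linearity: E[X] = C(35, 5) · 2^{1 − 10} = 324632 · 1/512 = 40579/64.
Numerically: E[X] ≈ 634.046875.

E[X] = C(35,5)·2^(1−C(5,2)) = 40579/64 ≈ 634.046875.


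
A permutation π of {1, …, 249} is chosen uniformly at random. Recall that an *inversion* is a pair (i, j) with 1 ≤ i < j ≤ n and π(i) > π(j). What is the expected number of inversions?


Write X = Σ X_I over the C(249, 2) = 30876 pairs i < j, with X_I the indicator of one inversion.
There are 30876 indicators.
For each fixed pair i < j, the values π(i) and π(j) are two distinct elements of {1, …, 249} in uniformly random order; by symmetry P[π(i) > π(j)] = 1/2.
By linearity: E[X] = 30876 · (1/2) = C(249, 2) · (1/2) = 30876/2 = 15438 ≈ 15438.000000.

E[X] = 15438 = 15438.000000.


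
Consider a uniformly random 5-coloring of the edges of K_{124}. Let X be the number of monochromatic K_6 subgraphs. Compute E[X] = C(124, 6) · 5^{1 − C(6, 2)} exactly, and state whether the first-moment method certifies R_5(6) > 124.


E[X] = C(124, 6) · 5^{1 − 15} = 4465475476 · 5^{−14} = 4465475476/6103515625.
As a reduced fraction: E[X] = 4465475476/6103515625 ≈ 0.73162.
Is E[X] < 1? YES.
Since E[X] < 1, there exists a 5-coloring of K_{124} with no monochromatic K_6; hence R_5(6) > 124.

E[X] = 4465475476/6103515625 ≈ 0.73162; E[X] < 1, so R_5(6) > 124.


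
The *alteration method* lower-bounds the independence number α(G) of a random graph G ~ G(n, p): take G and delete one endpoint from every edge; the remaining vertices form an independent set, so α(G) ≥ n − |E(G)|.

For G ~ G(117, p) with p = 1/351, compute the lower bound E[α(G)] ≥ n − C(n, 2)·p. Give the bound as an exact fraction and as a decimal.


E[|E(G)|] = C(117, 2)·p = 6786 · (1/351) = 58/3.
E[α(G)] ≥ n − E[|E(G)|] = 117 − 58/3 = 293/3.
Numerically: ≈ 97.667.
(This is only a lower bound; the true E[α(G)] may be larger.)

E[α(G)] ≥ 293/3 ≈ 97.667.


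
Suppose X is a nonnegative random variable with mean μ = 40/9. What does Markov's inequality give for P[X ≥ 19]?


μ = E[X] = 40/9, a = 19.
Markov: P[X ≥ 19] ≤ μ/a = (40/9)/19 = 40/171.
Numerically: ≈ 0.23392.
(Since a = 19 > μ = 4.44444, the bound 40/171 is < 1 and informative.)

P[X ≥ 19] ≤ 40/171 ≈ 0.23392.


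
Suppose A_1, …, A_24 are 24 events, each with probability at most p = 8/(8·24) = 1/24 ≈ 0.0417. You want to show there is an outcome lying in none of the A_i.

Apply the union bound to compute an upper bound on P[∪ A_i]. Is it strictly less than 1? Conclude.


Union bound: P[∪_{i=1}^{24} A_i] ≤ Σ_i P[A_i] ≤ 24·p = 24·(1/24) = 1.
Numerically: 1 ≈ 1.0000.
Is 1 < 1? NO.
Since the bound 1 is ≥ 1, the union bound is uninformative here; it does NOT by itself certify existence.

24·p = 1 ≈ 1.0000; existence NOT certified by the union bound.


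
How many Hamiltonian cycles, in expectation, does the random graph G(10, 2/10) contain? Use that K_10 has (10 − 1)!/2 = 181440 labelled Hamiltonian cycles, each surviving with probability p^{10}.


K_10 has (10 − 1)!/2 = 181440 labelled Hamiltonian cycles.
For each such Hamiltonian cycle H, let X_H = 1 if all 10 edges of H are present in G. Then P[X_H = 1] = p^{10} = (1/5)^{10} = 1/9765625.
By linearity of expectation: E[X] = Σ_H E[X_H] = 181440 · p^{10} = 181440 · 1/9765625 = 36288/1953125.
Numerically: E[X] ≈ 0.018579.

E[X] = 181440 · (1/5)^{10} = 36288/1953125 ≈ 0.018579.


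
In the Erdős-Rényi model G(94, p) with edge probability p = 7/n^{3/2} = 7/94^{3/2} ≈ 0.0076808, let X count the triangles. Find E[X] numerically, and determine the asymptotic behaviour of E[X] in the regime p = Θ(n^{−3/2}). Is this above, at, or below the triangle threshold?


Number of potential triangles: C(94, 3) = 134044.
Each occurs with probability p³ ≈ (0.0076808)³ ≈ 4.5312579e-07.
By linearity: E[X] = C(94, 3)·p³ ≈ 134044 · 4.5312579e-07 ≈ 0.06074.
Since α = 3/2 > 1, p = c/n^{3/2} = o(1/n) is below the triangle threshold p ~ 1/n. Asymptotically E[X] ~ (c³/6)·n^{3(1−α)} = (7³/6)·n^{-1.5} → 0, so by Markov's inequality G has no triangles w.h.p.

E[X] ≈ 0.06074; in regime p = Θ(1/n^{3/2}) E[X] tends to 0 (below the triangle threshold p ~ 1/n).


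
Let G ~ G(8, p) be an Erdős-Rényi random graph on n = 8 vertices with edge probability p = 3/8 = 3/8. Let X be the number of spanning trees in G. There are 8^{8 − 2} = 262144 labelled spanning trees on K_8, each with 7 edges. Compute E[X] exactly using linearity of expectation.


K_8 has 8^{8 − 2} = 262144 labelled spanning trees.
For each such spanning tree H, let X_H = 1 if all 7 edges of H are present in G. Then P[X_H = 1] = p^{7} = (3/8)^{7} = 2187/2097152.
Summing the indicators: E[X] = Σ_H E[X_H] = 262144 · p^{7} = 262144 · 2187/2097152 = 2187/8.
Numerically: E[X] ≈ 273.

E[X] = 262144 · (3/8)^{7} = 2187/8 ≈ 273.


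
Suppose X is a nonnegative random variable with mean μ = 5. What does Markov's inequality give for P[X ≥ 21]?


μ = E[X] = 5, a = 21.
Markov: P[X ≥ 21] ≤ μ/a = (5)/21 = 5/21.
Numerically: ≈ 0.238095.
(Since a = 21 > μ = 5.000000, the bound 5/21 is < 1 and informative.)

P[X ≥ 21] ≤ 5/21 ≈ 0.238095.


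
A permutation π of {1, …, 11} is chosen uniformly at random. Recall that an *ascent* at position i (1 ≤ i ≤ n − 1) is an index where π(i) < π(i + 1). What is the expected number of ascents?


Write X = Σ X_I over i = 1, …, 10, with X_I the indicator of one ascent.
There are 10 indicators.
For each fixed i, the pair (π(i), π(i+1)) is a uniformly random ordered pair of distinct values from {1, …, 11}; by symmetry P[π(i) < π(i+1)] = 1/2.
By linearity: E[X] = 10 · (1/2) = (11 − 1) · (1/2) = 5 ≈ 5.000000.

E[X] = 5 = 5.000000.


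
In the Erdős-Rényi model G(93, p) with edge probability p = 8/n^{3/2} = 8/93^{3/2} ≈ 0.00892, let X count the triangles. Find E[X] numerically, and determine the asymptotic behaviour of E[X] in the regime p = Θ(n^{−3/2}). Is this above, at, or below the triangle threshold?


Number of potential triangles: C(93, 3) = 129766.
Each occurs with probability p³ ≈ (0.00892)³ ≈ 7.09736e-07.
By linearity: E[X] = C(93, 3)·p³ ≈ 129766 · 7.09736e-07 ≈ 0.092.
Since α = 3/2 > 1, p = c/n^{3/2} = o(1/n) is below the triangle threshold p ~ 1/n. Asymptotically E[X] ~ (c³/6)·n^{3(1−α)} = (8³/6)·n^{-1.5} → 0, so by Markov's inequality G has no triangles w.h.p.

E[X] ≈ 0.092; in regime p = Θ(1/n^{3/2}) E[X] tends to 0 (below the triangle threshold p ~ 1/n).


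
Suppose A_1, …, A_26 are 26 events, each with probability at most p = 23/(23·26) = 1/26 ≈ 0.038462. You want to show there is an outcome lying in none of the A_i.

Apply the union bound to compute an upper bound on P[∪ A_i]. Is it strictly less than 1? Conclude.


Union bound: P[∪_{i=1}^{26} A_i] ≤ Σ_i P[A_i] ≤ 26·p = 26·(1/26) = 1.
Numerically: 1 ≈ 1.000000.
Is 1 < 1? NO.
Since the bound 1 is ≥ 1, the union bound is uninformative here; it does NOT by itself certify existence.

26·p = 1 ≈ 1.000000; existence NOT certified by the union bound.


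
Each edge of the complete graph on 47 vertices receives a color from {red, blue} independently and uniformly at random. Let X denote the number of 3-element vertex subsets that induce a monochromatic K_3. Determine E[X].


Let X = Σ_S X_S over the C(47, 3) = 16215 subsets S of size 3, where X_S = 1 if the K_3 on S is monochromatic.
For a fixed S, the K_3 on S has C(3, 2) = 3 edges. P[all 3 edges red] = (1/2)^3, and likewise for blue, so P[monochromatic] = 2·(1/2)^3 = 2^{1 − 3} = 1/4.
By linearity: E[X] = C(47, 3) · 2^{1 − 3} = 16215 · 1/4 = 16215/4.
Numerically: E[X] ≈ 4053.750.

E[X] = C(47,3)·2^(1−C(3,2)) = 16215/4 ≈ 4053.750.


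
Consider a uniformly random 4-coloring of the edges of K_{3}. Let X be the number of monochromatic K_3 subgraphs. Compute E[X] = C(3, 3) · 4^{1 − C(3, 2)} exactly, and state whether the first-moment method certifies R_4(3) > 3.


E[X] = C(3, 3) · 4^{1 − 3} = 1 · 4^{−2} = 1/16.
As a reduced fraction: E[X] = 1/16 ≈ 0.062.
Is E[X] < 1? YES.
Since E[X] < 1, there exists a 4-coloring of K_{3} with no monochromatic K_3; hence R_4(3) > 3.

E[X] = 1/16 ≈ 0.062; E[X] < 1, so R_4(3) > 3.


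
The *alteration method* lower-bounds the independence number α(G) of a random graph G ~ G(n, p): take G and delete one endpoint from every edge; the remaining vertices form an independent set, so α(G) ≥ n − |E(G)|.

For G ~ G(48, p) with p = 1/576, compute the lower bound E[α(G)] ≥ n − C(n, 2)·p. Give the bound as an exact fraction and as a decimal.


E[|E(G)|] = C(48, 2)·p = 1128 · (1/576) = 47/24.
E[α(G)] ≥ n − E[|E(G)|] = 48 − 47/24 = 1105/24.
Numerically: ≈ 46.041667.
(This is only a lower bound; the true E[α(G)] may be larger.)

E[α(G)] ≥ 1105/24 ≈ 46.041667.


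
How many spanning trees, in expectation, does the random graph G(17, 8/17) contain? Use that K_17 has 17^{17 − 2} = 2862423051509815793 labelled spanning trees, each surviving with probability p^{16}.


K_17 has 17^{17 − 2} = 2862423051509815793 labelled spanning trees.
For each such spanning tree H, let X_H = 1 if all 16 edges of H are present in G. Then P[X_H = 1] = p^{16} = (8/17)^{16} = 281474976710656/48661191875666868481.
By linearity of expectation: E[X] = Σ_H E[X_H] = 2862423051509815793 · p^{16} = 2862423051509815793 · 281474976710656/48661191875666868481 = 281474976710656/17.
Numerically: E[X] ≈ 1.65574e+13.

E[X] = 2862423051509815793 · (8/17)^{16} = 281474976710656/17 ≈ 1.65574e+13.


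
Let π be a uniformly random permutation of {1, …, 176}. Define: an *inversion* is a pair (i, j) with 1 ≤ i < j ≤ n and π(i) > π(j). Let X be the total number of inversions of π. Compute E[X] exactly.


Write X = Σ X_I over the C(176, 2) = 15400 pairs i < j, with X_I the indicator of one inversion.
There are 15400 indicators.
For each fixed pair i < j, the values π(i) and π(j) are two distinct elements of {1, …, 176} in uniformly random order; by symmetry P[π(i) > π(j)] = 1/2.
By linearity: E[X] = 15400 · (1/2) = C(176, 2) · (1/2) = 15400/2 = 7700 ≈ 7700.00000.

E[X] = 7700 = 7700.00000.


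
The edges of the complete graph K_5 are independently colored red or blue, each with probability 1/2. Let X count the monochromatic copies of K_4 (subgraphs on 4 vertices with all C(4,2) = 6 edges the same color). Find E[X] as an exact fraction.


Let X = Σ_S X_S over the C(5, 4) = 5 subsets S of size 4, where X_S = 1 if the K_4 on S is monochromatic.
For a fixed S, the K_4 on S has C(4, 2) = 6 edges. P[all 6 edges red] = (1/2)^6, and likewise for blue, so P[monochromatic] = 2·(1/2)^6 = 2^{1 − 6} = 1/32.
By linearity: E[X] = C(5, 4) · 2^{1 − 6} = 5 · 1/32 = 5/32.
Numerically: E[X] ≈ 0.156250.

E[X] = C(5,4)·2^(1−C(4,2)) = 5/32 ≈ 0.156250.


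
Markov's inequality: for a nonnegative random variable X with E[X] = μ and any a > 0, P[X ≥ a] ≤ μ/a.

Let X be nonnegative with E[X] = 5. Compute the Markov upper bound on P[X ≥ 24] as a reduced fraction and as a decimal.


μ = E[X] = 5, a = 24.
Markov: P[X ≥ 24] ≤ μ/a = (5)/24 = 5/24.
Numerically: ≈ 0.208333.
(Since a = 24 > μ = 5.000000, the bound 5/24 is < 1 and informative.)

P[X ≥ 24] ≤ 5/24 ≈ 0.208333.


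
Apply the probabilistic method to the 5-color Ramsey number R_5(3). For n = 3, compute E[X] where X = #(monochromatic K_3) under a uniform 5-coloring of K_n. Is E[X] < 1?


E[X] = C(3, 3) · 5^{1 − 3} = 1 · 5^{−2} = 1/25.
As a reduced fraction: E[X] = 1/25 ≈ 0.040000.
Is E[X] < 1? YES.
Since E[X] < 1, there exists a 5-coloring of K_{3} with no monochromatic K_3; hence R_5(3) > 3.

E[X] = 1/25 ≈ 0.040000; E[X] < 1, so R_5(3) > 3.


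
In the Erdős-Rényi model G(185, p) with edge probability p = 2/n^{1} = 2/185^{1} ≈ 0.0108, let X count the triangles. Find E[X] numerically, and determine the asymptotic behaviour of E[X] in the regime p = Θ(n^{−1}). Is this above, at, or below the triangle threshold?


Number of potential triangles: C(185, 3) = 1038220.
Each occurs with probability p³ ≈ (0.0108)³ ≈ 1.26350e-06.
By linearity: E[X] = C(185, 3)·p³ ≈ 1038220 · 1.26350e-06 ≈ 1.312.
Here α = 1, so p = 2/n is exactly at the triangle threshold p ~ 1/n. Asymptotically E[X] → c³/6 = 2³/6 = 4/3 ≈ 1.333, a bounded constant. In this regime the triangle count is asymptotically Poisson(c³/6).

E[X] ≈ 1.312; in regime p = Θ(1/n^{1}) E[X] stays bounded (at the triangle threshold p ~ 1/n).
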